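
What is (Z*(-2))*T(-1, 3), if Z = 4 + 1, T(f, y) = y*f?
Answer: 30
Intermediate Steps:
T(f, y) = f*y
Z = 5
(Z*(-2))*T(-1, 3) = (5*(-2))*(-1*3) = -10*(-3) = 30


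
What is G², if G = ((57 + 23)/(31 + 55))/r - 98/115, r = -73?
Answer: 97482577284/130310170225 ≈ 0.74808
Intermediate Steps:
G = -312222/360985 (G = ((57 + 23)/(31 + 55))/(-73) - 98/115 = (80/86)*(-1/73) - 98*1/115 = (80*(1/86))*(-1/73) - 98/115 = (40/43)*(-1/73) - 98/115 = -40/3139 - 98/115 = -312222/360985 ≈ -0.86492)
G² = (-312222/360985)² = 97482577284/130310170225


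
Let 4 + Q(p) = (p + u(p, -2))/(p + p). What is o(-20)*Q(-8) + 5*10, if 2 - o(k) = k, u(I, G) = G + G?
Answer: -43/2 ≈ -21.500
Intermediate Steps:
u(I, G) = 2*G
o(k) = 2 - k
Q(p) = -4 + (-4 + p)/(2*p) (Q(p) = -4 + (p + 2*(-2))/(p + p) = -4 + (p - 4)/((2*p)) = -4 + (-4 + p)*(1/(2*p)) = -4 + (-4 + p)/(2*p))
o(-20)*Q(-8) + 5*10 = (2 - 1*(-20))*(-7/2 - 2/(-8)) + 5*10 = (2 + 20)*(-7/2 - 2*(-1/8)) + 50 = 22*(-7/2 + 1/4) + 50 = 22*(-13/4) + 50 = -143/2 + 50 = -43/2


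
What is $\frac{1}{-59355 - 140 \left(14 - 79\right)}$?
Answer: $- \frac{1}{50255} \approx -1.9899 \cdot 10^{-5}$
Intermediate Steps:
$\frac{1}{-59355 - 140 \left(14 - 79\right)} = \frac{1}{-59355 - -9100} = \frac{1}{-59355 + 9100} = \frac{1}{-50255} = - \frac{1}{50255}$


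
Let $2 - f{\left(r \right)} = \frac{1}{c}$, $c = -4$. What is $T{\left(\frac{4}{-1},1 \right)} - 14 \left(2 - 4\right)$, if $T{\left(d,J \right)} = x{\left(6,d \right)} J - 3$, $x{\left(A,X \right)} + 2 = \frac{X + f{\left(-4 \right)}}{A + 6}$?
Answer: $\frac{1097}{48} \approx 22.854$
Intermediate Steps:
$f{\left(r \right)} = \frac{9}{4}$ ($f{\left(r \right)} = 2 - \frac{1}{-4} = 2 - - \frac{1}{4} = 2 + \frac{1}{4} = \frac{9}{4}$)
$x{\left(A,X \right)} = -2 + \frac{\frac{9}{4} + X}{6 + A}$ ($x{\left(A,X \right)} = -2 + \frac{X + \frac{9}{4}}{A + 6} = -2 + \frac{\frac{9}{4} + X}{6 + A}$)
$T{\left(d,J \right)} = -3 + J \left(- \frac{29}{16} + \frac{d}{12}\right)$ ($T{\left(d,J \right)} = \frac{- \frac{39}{4} + d - 12}{6 + 6} J - 3 = \frac{- \frac{39}{4} + d - 12}{12} J - 3 = \frac{- \frac{87}{4} + d}{12} J - 3 = \left(- \frac{29}{16} + \frac{d}{12}\right) J - 3 = J \left(- \frac{29}{16} + \frac{d}{12}\right) - 3 = -3 + J \left(- \frac{29}{16} + \frac{d}{12}\right)$)
$T{\left(\frac{4}{-1},1 \right)} - 14 \left(2 - 4\right) = \left(-3 + \frac{1}{48} \cdot 1 \left(-87 + 4 \frac{4}{-1}\right)\right) - 14 \left(2 - 4\right) = \left(-3 + \frac{1}{48} \cdot 1 \left(-87 + 4 \cdot 4 \left(-1\right)\right)\right) - -28 = \left(-3 + \frac{1}{48} \cdot 1 \left(-87 + 4 \left(-4\right)\right)\right) + 28 = \left(-3 + \frac{1}{48} \cdot 1 \left(-87 - 16\right)\right) + 28 = \left(-3 + \frac{1}{48} \cdot 1 \left(-103\right)\right) + 28 = \left(-3 - \frac{103}{48}\right) + 28 = - \frac{247}{48} + 28 = \frac{1097}{48}$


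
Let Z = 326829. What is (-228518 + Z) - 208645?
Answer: -110334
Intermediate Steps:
(-228518 + Z) - 208645 = (-228518 + 326829) - 208645 = 98311 - 208645 = -110334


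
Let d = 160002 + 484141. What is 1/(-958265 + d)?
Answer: -1/314122 ≈ -3.1835e-6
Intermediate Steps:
d = 644143
1/(-958265 + d) = 1/(-958265 + 644143) = 1/(-314122) = -1/314122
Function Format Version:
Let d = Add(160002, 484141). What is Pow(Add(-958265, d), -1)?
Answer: Rational(-1, 314122) ≈ -3.1835e-6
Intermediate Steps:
d = 644143
Pow(Add(-958265, d), -1) = Pow(Add(-958265, 644143), -1) = Pow(-314122, -1) = Rational(-1, 314122)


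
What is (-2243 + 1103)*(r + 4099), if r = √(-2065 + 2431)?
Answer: -4672860 - 1140*√366 ≈ -4.6947e+6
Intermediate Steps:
r = √366 ≈ 19.131
(-2243 + 1103)*(r + 4099) = (-2243 + 1103)*(√366 + 4099) = -1140*(4099 + √366) = -4672860 - 1140*√366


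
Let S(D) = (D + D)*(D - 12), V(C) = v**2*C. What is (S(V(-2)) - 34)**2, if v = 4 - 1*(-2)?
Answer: 145491844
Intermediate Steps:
v = 6 (v = 4 + 2 = 6)
V(C) = 36*C (V(C) = 6**2*C = 36*C)
S(D) = 2*D*(-12 + D) (S(D) = (2*D)*(-12 + D) = 2*D*(-12 + D))
(S(V(-2)) - 34)**2 = (2*(36*(-2))*(-12 + 36*(-2)) - 34)**2 = (2*(-72)*(-12 - 72) - 34)**2 = (2*(-72)*(-84) - 34)**2 = (12096 - 34)**2 = 12062**2 = 145491844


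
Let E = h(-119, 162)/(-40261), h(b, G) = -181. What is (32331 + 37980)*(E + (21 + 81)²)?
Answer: 29451564069375/40261 ≈ 7.3152e+8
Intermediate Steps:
E = 181/40261 (E = -181/(-40261) = -181*(-1/40261) = 181/40261 ≈ 0.0044957)
(32331 + 37980)*(E + (21 + 81)²) = (32331 + 37980)*(181/40261 + (21 + 81)²) = 70311*(181/40261 + 102²) = 70311*(181/40261 + 10404) = 70311*(418875625/40261) = 29451564069375/40261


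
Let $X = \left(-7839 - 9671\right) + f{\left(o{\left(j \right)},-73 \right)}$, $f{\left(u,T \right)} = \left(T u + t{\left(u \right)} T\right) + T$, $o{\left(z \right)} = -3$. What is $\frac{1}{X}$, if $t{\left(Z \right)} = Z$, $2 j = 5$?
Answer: $- \frac{1}{17145} \approx -5.8326 \cdot 10^{-5}$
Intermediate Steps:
$j = \frac{5}{2}$ ($j = \frac{1}{2} \cdot 5 = \frac{5}{2} \approx 2.5$)
$f{\left(u,T \right)} = T + 2 T u$ ($f{\left(u,T \right)} = \left(T u + u T\right) + T = \left(T u + T u\right) + T = 2 T u + T = T + 2 T u$)
$X = -17145$ ($X = \left(-7839 - 9671\right) - 73 \left(1 + 2 \left(-3\right)\right) = \left(-7839 - 9671\right) - 73 \left(1 - 6\right) = -17510 - -365 = -17510 + 365 = -17145$)
$\frac{1}{X} = \frac{1}{-17145} = - \frac{1}{17145}$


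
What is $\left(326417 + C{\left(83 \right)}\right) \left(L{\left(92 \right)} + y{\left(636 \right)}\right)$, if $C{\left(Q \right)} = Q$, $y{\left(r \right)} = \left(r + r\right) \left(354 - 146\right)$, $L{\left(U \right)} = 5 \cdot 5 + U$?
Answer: $86422264500$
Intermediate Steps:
$L{\left(U \right)} = 25 + U$
$y{\left(r \right)} = 416 r$ ($y{\left(r \right)} = 2 r 208 = 416 r$)
$\left(326417 + C{\left(83 \right)}\right) \left(L{\left(92 \right)} + y{\left(636 \right)}\right) = \left(326417 + 83\right) \left(\left(25 + 92\right) + 416 \cdot 636\right) = 326500 \left(117 + 264576\right) = 326500 \cdot 264693 = 86422264500$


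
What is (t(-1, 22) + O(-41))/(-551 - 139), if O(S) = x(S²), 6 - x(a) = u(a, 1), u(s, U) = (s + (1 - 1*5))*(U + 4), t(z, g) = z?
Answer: 838/69 ≈ 12.145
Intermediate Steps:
u(s, U) = (-4 + s)*(4 + U) (u(s, U) = (s + (1 - 5))*(4 + U) = (s - 4)*(4 + U) = (-4 + s)*(4 + U))
x(a) = 26 - 5*a (x(a) = 6 - (-16 - 4*1 + 4*a + 1*a) = 6 - (-16 - 4 + 4*a + a) = 6 - (-20 + 5*a) = 6 + (20 - 5*a) = 26 - 5*a)
O(S) = 26 - 5*S²
(t(-1, 22) + O(-41))/(-551 - 139) = (-1 + (26 - 5*(-41)²))/(-551 - 139) = (-1 + (26 - 5*1681))/(-690) = (-1 + (26 - 8405))*(-1/690) = (-1 - 8379)*(-1/690) = -8380*(-1/690) = 838/69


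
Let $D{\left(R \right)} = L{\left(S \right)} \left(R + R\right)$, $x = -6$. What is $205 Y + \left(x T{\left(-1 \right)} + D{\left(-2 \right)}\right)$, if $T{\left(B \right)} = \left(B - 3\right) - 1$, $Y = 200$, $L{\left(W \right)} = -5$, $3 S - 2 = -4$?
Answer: $41050$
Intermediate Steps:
$S = - \frac{2}{3}$ ($S = \frac{2}{3} + \frac{1}{3} \left(-4\right) = \frac{2}{3} - \frac{4}{3} = - \frac{2}{3} \approx -0.66667$)
$D{\left(R \right)} = - 10 R$ ($D{\left(R \right)} = - 5 \left(R + R\right) = - 5 \cdot 2 R = - 10 R$)
$T{\left(B \right)} = -4 + B$ ($T{\left(B \right)} = \left(-3 + B\right) - 1 = -4 + B$)
$205 Y + \left(x T{\left(-1 \right)} + D{\left(-2 \right)}\right) = 205 \cdot 200 - \left(-20 + 6 \left(-4 - 1\right)\right) = 41000 + \left(\left(-6\right) \left(-5\right) + 20\right) = 41000 + \left(30 + 20\right) = 41000 + 50 = 41050$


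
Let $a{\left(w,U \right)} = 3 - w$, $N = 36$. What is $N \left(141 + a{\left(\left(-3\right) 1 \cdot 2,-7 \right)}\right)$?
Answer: $5400$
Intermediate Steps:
$N \left(141 + a{\left(\left(-3\right) 1 \cdot 2,-7 \right)}\right) = 36 \left(141 - \left(-3 + \left(-3\right) 1 \cdot 2\right)\right) = 36 \left(141 - \left(-3 - 6\right)\right) = 36 \left(141 + \left(3 - -6\right)\right) = 36 \left(141 + \left(3 + 6\right)\right) = 36 \left(141 + 9\right) = 36 \cdot 150 = 5400$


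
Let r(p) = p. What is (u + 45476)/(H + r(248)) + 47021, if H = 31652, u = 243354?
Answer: 150025873/3190 ≈ 47030.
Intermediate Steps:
(u + 45476)/(H + r(248)) + 47021 = (243354 + 45476)/(31652 + 248) + 47021 = 288830/31900 + 47021 = 288830*(1/31900) + 47021 = 28883/3190 + 47021 = 150025873/3190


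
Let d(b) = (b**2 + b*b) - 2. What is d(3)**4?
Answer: 65536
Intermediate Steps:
d(b) = -2 + 2*b**2 (d(b) = (b**2 + b**2) - 2 = 2*b**2 - 2 = -2 + 2*b**2)
d(3)**4 = (-2 + 2*3**2)**4 = (-2 + 2*9)**4 = (-2 + 18)**4 = 16**4 = 65536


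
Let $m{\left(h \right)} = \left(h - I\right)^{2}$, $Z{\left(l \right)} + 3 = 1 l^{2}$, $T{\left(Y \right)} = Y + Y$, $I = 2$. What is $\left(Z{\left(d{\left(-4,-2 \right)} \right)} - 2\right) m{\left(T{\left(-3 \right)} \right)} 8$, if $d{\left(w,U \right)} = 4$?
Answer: $5632$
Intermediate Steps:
$T{\left(Y \right)} = 2 Y$
$Z{\left(l \right)} = -3 + l^{2}$ ($Z{\left(l \right)} = -3 + 1 l^{2} = -3 + l^{2}$)
$m{\left(h \right)} = \left(-2 + h\right)^{2}$ ($m{\left(h \right)} = \left(h - 2\right)^{2} = \left(-2 + h\right)^{2}$)
$\left(Z{\left(d{\left(-4,-2 \right)} \right)} - 2\right) m{\left(T{\left(-3 \right)} \right)} 8 = \left(\left(-3 + 4^{2}\right) - 2\right) \left(-2 + 2 \left(-3\right)\right)^{2} \cdot 8 = \left(\left(-3 + 16\right) - 2\right) \left(-2 - 6\right)^{2} \cdot 8 = \left(13 - 2\right) \left(-8\right)^{2} \cdot 8 = 11 \cdot 64 \cdot 8 = 704 \cdot 8 = 5632$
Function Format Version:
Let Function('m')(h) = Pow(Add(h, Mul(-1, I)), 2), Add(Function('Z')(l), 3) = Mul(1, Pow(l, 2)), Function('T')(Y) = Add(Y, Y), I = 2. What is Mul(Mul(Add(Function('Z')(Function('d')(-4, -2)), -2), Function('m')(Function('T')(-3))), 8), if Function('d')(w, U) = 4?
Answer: 5632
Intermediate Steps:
Function('T')(Y) = Mul(2, Y)
Function('Z')(l) = Add(-3, Pow(l, 2)) (Function('Z')(l) = Add(-3, Mul(1, Pow(l, 2))) = Add(-3, Pow(l, 2)))
Function('m')(h) = Pow(Add(-2, h), 2) (Function('m')(h) = Pow(Add(h, Mul(-1, 2)), 2) = Pow(Add(h, -2), 2) = Pow(Add(-2, h), 2))
Mul(Mul(Add(Function('Z')(Function('d')(-4, -2)), -2), Function('m')(Function('T')(-3))), 8) = Mul(Mul(Add(Add(-3, Pow(4, 2)), -2), Pow(Add(-2, Mul(2, -3)), 2)), 8) = Mul(Mul(Add(Add(-3, 16), -2), Pow(Add(-2, -6), 2)), 8) = Mul(Mul(Add(13, -2), Pow(-8, 2)), 8) = Mul(Mul(11, 64), 8) = Mul(704, 8) = 5632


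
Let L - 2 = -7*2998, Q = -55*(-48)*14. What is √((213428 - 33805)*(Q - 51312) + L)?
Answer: 2*I*√644492570 ≈ 50774.0*I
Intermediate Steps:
Q = 36960 (Q = 2640*14 = 36960)
L = -20984 (L = 2 - 7*2998 = 2 - 20986 = -20984)
√((213428 - 33805)*(Q - 51312) + L) = √((213428 - 33805)*(36960 - 51312) - 20984) = √(179623*(-14352) - 20984) = √(-2577949296 - 20984) = √(-2577970280) = 2*I*√644492570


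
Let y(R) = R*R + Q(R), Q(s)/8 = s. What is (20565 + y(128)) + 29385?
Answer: 67358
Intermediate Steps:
Q(s) = 8*s
y(R) = R**2 + 8*R (y(R) = R*R + 8*R = R**2 + 8*R)
(20565 + y(128)) + 29385 = (20565 + 128*(8 + 128)) + 29385 = (20565 + 128*136) + 29385 = (20565 + 17408) + 29385 = 37973 + 29385 = 67358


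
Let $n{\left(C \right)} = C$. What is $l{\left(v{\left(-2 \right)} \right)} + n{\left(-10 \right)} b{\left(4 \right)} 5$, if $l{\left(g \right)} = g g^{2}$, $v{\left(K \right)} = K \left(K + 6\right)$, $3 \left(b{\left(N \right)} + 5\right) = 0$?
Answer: $-262$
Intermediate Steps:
$b{\left(N \right)} = -5$ ($b{\left(N \right)} = -5 + \frac{1}{3} \cdot 0 = -5 + 0 = -5$)
$v{\left(K \right)} = K \left(6 + K\right)$
$l{\left(g \right)} = g^{3}$
$l{\left(v{\left(-2 \right)} \right)} + n{\left(-10 \right)} b{\left(4 \right)} 5 = \left(- 2 \left(6 - 2\right)\right)^{3} - 10 \left(\left(-5\right) 5\right) = \left(\left(-2\right) 4\right)^{3} - -250 = \left(-8\right)^{3} + 250 = -512 + 250 = -262$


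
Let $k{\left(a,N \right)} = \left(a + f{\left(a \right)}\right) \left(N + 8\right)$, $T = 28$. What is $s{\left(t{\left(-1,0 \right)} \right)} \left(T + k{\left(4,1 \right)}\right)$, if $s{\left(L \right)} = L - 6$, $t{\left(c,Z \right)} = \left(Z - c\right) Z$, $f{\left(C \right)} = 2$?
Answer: $-492$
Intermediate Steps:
$t{\left(c,Z \right)} = Z \left(Z - c\right)$
$s{\left(L \right)} = -6 + L$ ($s{\left(L \right)} = L - 6 = -6 + L$)
$k{\left(a,N \right)} = \left(2 + a\right) \left(8 + N\right)$ ($k{\left(a,N \right)} = \left(a + 2\right) \left(N + 8\right) = \left(2 + a\right) \left(8 + N\right)$)
$s{\left(t{\left(-1,0 \right)} \right)} \left(T + k{\left(4,1 \right)}\right) = \left(-6 + 0 \left(0 - -1\right)\right) \left(28 + \left(16 + 2 \cdot 1 + 8 \cdot 4 + 1 \cdot 4\right)\right) = \left(-6 + 0 \left(0 + 1\right)\right) \left(28 + \left(16 + 2 + 32 + 4\right)\right) = \left(-6 + 0 \cdot 1\right) \left(28 + 54\right) = \left(-6 + 0\right) 82 = \left(-6\right) 82 = -492$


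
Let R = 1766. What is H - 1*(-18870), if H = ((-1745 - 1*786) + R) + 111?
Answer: 18216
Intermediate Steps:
H = -654 (H = ((-1745 - 1*786) + 1766) + 111 = ((-1745 - 786) + 1766) + 111 = (-2531 + 1766) + 111 = -765 + 111 = -654)
H - 1*(-18870) = -654 - 1*(-18870) = -654 + 18870 = 18216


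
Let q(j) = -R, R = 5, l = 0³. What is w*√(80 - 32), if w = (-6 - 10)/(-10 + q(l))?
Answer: 64*√3/15 ≈ 7.3901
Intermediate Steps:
l = 0
q(j) = -5 (q(j) = -1*5 = -5)
w = 16/15 (w = (-6 - 10)/(-10 - 5) = -16/(-15) = -1/15*(-16) = 16/15 ≈ 1.0667)
w*√(80 - 32) = 16*√(80 - 32)/15 = 16*√48/15 = 16*(4*√3)/15 = 64*√3/15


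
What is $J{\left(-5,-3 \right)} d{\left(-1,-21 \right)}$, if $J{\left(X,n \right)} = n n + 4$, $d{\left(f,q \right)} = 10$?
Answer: $130$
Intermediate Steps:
$J{\left(X,n \right)} = 4 + n^{2}$ ($J{\left(X,n \right)} = n^{2} + 4 = 4 + n^{2}$)
$J{\left(-5,-3 \right)} d{\left(-1,-21 \right)} = \left(4 + \left(-3\right)^{2}\right) 10 = \left(4 + 9\right) 10 = 13 \cdot 10 = 130$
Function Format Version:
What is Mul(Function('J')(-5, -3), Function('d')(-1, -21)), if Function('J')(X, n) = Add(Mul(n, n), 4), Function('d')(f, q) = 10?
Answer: 130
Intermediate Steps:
Function('J')(X, n) = Add(4, Pow(n, 2)) (Function('J')(X, n) = Add(Pow(n, 2), 4) = Add(4, Pow(n, 2)))
Mul(Function('J')(-5, -3), Function('d')(-1, -21)) = Mul(Add(4, Pow(-3, 2)), 10) = Mul(Add(4, 9), 10) = Mul(13, 10) = 130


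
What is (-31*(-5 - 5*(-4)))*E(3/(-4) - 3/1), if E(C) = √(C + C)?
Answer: -465*I*√30/2 ≈ -1273.5*I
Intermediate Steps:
E(C) = √2*√C (E(C) = √(2*C) = √2*√C)
(-31*(-5 - 5*(-4)))*E(3/(-4) - 3/1) = (-31*(-5 - 5*(-4)))*(√2*√(3/(-4) - 3/1)) = (-31*(-5 + 20))*(√2*√(3*(-¼) - 3*1)) = (-31*15)*(√2*√(-¾ - 3)) = -465*√2*√(-15/4) = -465*√2*I*√15/2 = -465*I*√30/2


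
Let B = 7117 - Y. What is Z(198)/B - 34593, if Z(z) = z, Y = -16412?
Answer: -24664803/713 ≈ -34593.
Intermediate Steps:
B = 23529 (B = 7117 - 1*(-16412) = 7117 + 16412 = 23529)
Z(198)/B - 34593 = 198/23529 - 34593 = 198*(1/23529) - 34593 = 6/713 - 34593 = -24664803/713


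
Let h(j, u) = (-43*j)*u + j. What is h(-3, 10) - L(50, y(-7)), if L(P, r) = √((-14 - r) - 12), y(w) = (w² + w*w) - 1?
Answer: 1287 - I*√123 ≈ 1287.0 - 11.091*I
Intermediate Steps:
y(w) = -1 + 2*w² (y(w) = (w² + w²) - 1 = 2*w² - 1 = -1 + 2*w²)
h(j, u) = j - 43*j*u (h(j, u) = -43*j*u + j = j - 43*j*u)
L(P, r) = √(-26 - r)
h(-3, 10) - L(50, y(-7)) = -3*(1 - 43*10) - √(-26 - (-1 + 2*(-7)²)) = -3*(1 - 430) - √(-26 - (-1 + 2*49)) = -3*(-429) - √(-26 - (-1 + 98)) = 1287 - √(-26 - 1*97) = 1287 - √(-26 - 97) = 1287 - √(-123) = 1287 - I*√123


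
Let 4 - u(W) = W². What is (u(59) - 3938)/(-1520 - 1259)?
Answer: 7415/2779 ≈ 2.6682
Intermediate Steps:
u(W) = 4 - W²
(u(59) - 3938)/(-1520 - 1259) = ((4 - 1*59²) - 3938)/(-1520 - 1259) = ((4 - 1*3481) - 3938)/(-2779) = ((4 - 3481) - 3938)*(-1/2779) = (-3477 - 3938)*(-1/2779) = -7415*(-1/2779) = 7415/2779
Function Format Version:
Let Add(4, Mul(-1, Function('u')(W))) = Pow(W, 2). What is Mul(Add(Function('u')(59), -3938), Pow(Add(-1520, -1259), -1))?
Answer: Rational(7415, 2779) ≈ 2.6682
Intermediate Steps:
Function('u')(W) = Add(4, Mul(-1, Pow(W, 2)))
Mul(Add(Function('u')(59), -3938), Pow(Add(-1520, -1259), -1)) = Mul(Add(Add(4, Mul(-1, Pow(59, 2))), -3938), Pow(Add(-1520, -1259), -1)) = Mul(Add(Add(4, Mul(-1, 3481)), -3938), Pow(-2779, -1)) = Mul(Add(Add(4, -3481), -3938), Rational(-1, 2779)) = Mul(Add(-3477, -3938), Rational(-1, 2779)) = Mul(-7415, Rational(-1, 2779)) = Rational(7415, 2779)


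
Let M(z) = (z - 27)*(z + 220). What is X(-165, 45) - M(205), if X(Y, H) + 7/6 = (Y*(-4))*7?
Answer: -426187/6 ≈ -71031.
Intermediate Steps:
X(Y, H) = -7/6 - 28*Y (X(Y, H) = -7/6 + (Y*(-4))*7 = -7/6 - 4*Y*7 = -7/6 - 28*Y)
M(z) = (-27 + z)*(220 + z)
X(-165, 45) - M(205) = (-7/6 - 28*(-165)) - (-5940 + 205² + 193*205) = (-7/6 + 4620) - (-5940 + 42025 + 39565) = 27713/6 - 1*75650 = 27713/6 - 75650 = -426187/6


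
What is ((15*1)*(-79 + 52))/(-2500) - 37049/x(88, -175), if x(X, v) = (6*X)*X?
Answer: -3690229/5808000 ≈ -0.63537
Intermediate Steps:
x(X, v) = 6*X²
((15*1)*(-79 + 52))/(-2500) - 37049/x(88, -175) = ((15*1)*(-79 + 52))/(-2500) - 37049/(6*88²) = (15*(-27))*(-1/2500) - 37049/(6*7744) = -405*(-1/2500) - 37049/46464 = 81/500 - 37049*1/46464 = 81/500 - 37049/46464 = -3690229/5808000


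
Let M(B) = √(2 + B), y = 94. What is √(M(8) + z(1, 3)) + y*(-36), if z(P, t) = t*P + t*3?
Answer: -3384 + √(12 + √10) ≈ -3380.1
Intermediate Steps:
z(P, t) = 3*t + P*t (z(P, t) = P*t + 3*t = 3*t + P*t)
√(M(8) + z(1, 3)) + y*(-36) = √(√(2 + 8) + 3*(3 + 1)) + 94*(-36) = √(√10 + 3*4) - 3384 = √(√10 + 12) - 3384 = √(12 + √10) - 3384 = -3384 + √(12 + √10)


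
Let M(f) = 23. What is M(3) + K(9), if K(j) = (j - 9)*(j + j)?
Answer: 23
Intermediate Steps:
K(j) = 2*j*(-9 + j) (K(j) = (-9 + j)*(2*j) = 2*j*(-9 + j))
M(3) + K(9) = 23 + 2*9*(-9 + 9) = 23 + 2*9*0 = 23 + 0 = 23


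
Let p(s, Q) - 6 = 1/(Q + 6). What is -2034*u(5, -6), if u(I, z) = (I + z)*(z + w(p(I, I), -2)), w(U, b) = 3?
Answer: -6102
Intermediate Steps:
p(s, Q) = 6 + 1/(6 + Q) (p(s, Q) = 6 + 1/(Q + 6) = 6 + 1/(6 + Q))
u(I, z) = (3 + z)*(I + z) (u(I, z) = (I + z)*(z + 3) = (I + z)*(3 + z) = (3 + z)*(I + z))
-2034*u(5, -6) = -2034*((-6)² + 3*5 + 3*(-6) + 5*(-6)) = -2034*(36 + 15 - 18 - 30) = -2034*3 = -6102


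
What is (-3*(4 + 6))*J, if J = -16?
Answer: 480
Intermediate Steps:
(-3*(4 + 6))*J = -3*(4 + 6)*(-16) = -3*10*(-16) = -30*(-16) = 480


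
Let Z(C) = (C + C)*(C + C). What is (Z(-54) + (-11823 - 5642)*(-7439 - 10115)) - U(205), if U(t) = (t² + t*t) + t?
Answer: 306508019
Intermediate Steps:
Z(C) = 4*C² (Z(C) = (2*C)*(2*C) = 4*C²)
U(t) = t + 2*t² (U(t) = (t² + t²) + t = 2*t² + t = t + 2*t²)
(Z(-54) + (-11823 - 5642)*(-7439 - 10115)) - U(205) = (4*(-54)² + (-11823 - 5642)*(-7439 - 10115)) - 205*(1 + 2*205) = (4*2916 - 17465*(-17554)) - 205*(1 + 410) = (11664 + 306580610) - 205*411 = 306592274 - 1*84255 = 306592274 - 84255 = 306508019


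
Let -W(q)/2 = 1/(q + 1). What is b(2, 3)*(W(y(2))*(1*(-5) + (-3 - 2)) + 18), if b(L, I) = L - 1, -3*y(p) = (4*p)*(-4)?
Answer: 138/7 ≈ 19.714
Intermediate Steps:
y(p) = 16*p/3 (y(p) = -4*p*(-4)/3 = -(-16)*p/3 = 16*p/3)
b(L, I) = -1 + L
W(q) = -2/(1 + q) (W(q) = -2/(q + 1) = -2/(1 + q))
b(2, 3)*(W(y(2))*(1*(-5) + (-3 - 2)) + 18) = (-1 + 2)*((-2/(1 + (16/3)*2))*(1*(-5) + (-3 - 2)) + 18) = 1*((-2/(1 + 32/3))*(-5 - 5) + 18) = 1*(-2/35/3*(-10) + 18) = 1*(-2*3/35*(-10) + 18) = 1*(-6/35*(-10) + 18) = 1*(12/7 + 18) = 1*(138/7) = 138/7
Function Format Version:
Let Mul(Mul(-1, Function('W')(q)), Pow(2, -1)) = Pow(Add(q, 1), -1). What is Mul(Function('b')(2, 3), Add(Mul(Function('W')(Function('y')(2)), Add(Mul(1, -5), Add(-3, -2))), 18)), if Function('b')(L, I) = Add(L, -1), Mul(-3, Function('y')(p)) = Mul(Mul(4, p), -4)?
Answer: Rational(138, 7) ≈ 19.714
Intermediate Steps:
Function('y')(p) = Mul(Rational(16, 3), p) (Function('y')(p) = Mul(Rational(-1, 3), Mul(Mul(4, p), -4)) = Mul(Rational(-1, 3), Mul(-16, p)) = Mul(Rational(16, 3), p))
Function('b')(L, I) = Add(-1, L)
Function('W')(q) = Mul(-2, Pow(Add(1, q), -1)) (Function('W')(q) = Mul(-2, Pow(Add(q, 1), -1)) = Mul(-2, Pow(Add(1, q), -1)))
Mul(Function('b')(2, 3), Add(Mul(Function('W')(Function('y')(2)), Add(Mul(1, -5), Add(-3, -2))), 18)) = Mul(Add(-1, 2), Add(Mul(Mul(-2, Pow(Add(1, Mul(Rational(16, 3), 2)), -1)), Add(Mul(1, -5), Add(-3, -2))), 18)) = Mul(1, Add(Mul(Mul(-2, Pow(Add(1, Rational(32, 3)), -1)), Add(-5, -5)), 18)) = Mul(1, Add(Mul(Mul(-2, Pow(Rational(35, 3), -1)), -10), 18)) = Mul(1, Add(Mul(Mul(-2, Rational(3, 35)), -10), 18)) = Mul(1, Add(Mul(Rational(-6, 35), -10), 18)) = Mul(1, Add(Rational(12, 7), 18)) = Mul(1, Rational(138, 7)) = Rational(138, 7)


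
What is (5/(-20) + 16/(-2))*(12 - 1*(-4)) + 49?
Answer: -83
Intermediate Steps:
(5/(-20) + 16/(-2))*(12 - 1*(-4)) + 49 = (5*(-1/20) + 16*(-½))*(12 + 4) + 49 = (-¼ - 8)*16 + 49 = -33/4*16 + 49 = -132 + 49 = -83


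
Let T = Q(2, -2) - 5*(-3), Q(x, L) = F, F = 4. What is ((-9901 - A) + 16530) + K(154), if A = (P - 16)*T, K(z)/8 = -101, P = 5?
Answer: 6030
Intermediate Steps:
Q(x, L) = 4
K(z) = -808 (K(z) = 8*(-101) = -808)
T = 19 (T = 4 - 5*(-3) = 4 + 15 = 19)
A = -209 (A = (5 - 16)*19 = -11*19 = -209)
((-9901 - A) + 16530) + K(154) = ((-9901 - 1*(-209)) + 16530) - 808 = ((-9901 + 209) + 16530) - 808 = (-9692 + 16530) - 808 = 6838 - 808 = 6030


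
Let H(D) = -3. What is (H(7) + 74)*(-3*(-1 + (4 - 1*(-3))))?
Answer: -1278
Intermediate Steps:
(H(7) + 74)*(-3*(-1 + (4 - 1*(-3)))) = (-3 + 74)*(-3*(-1 + (4 - 1*(-3)))) = 71*(-3*(-1 + (4 + 3))) = 71*(-3*(-1 + 7)) = 71*(-3*6) = 71*(-18) = -1278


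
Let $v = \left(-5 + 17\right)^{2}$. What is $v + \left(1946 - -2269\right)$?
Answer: $4359$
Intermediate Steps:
$v = 144$ ($v = 12^{2} = 144$)
$v + \left(1946 - -2269\right) = 144 + \left(1946 - -2269\right) = 144 + \left(1946 + 2269\right) = 144 + 4215 = 4359$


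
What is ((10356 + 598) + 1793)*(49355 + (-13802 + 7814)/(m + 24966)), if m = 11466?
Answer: 636675602969/1012 ≈ 6.2913e+8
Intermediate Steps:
((10356 + 598) + 1793)*(49355 + (-13802 + 7814)/(m + 24966)) = ((10356 + 598) + 1793)*(49355 + (-13802 + 7814)/(11466 + 24966)) = (10954 + 1793)*(49355 - 5988/36432) = 12747*(49355 - 5988*1/36432) = 12747*(49355 - 499/3036) = 12747*(149841281/3036) = 636675602969/1012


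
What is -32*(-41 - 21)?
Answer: 1984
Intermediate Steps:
-32*(-41 - 21) = -32*(-62) = 1984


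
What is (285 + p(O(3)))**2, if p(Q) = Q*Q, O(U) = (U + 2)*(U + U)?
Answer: 1404225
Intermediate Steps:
O(U) = 2*U*(2 + U) (O(U) = (2 + U)*(2*U) = 2*U*(2 + U))
p(Q) = Q**2
(285 + p(O(3)))**2 = (285 + (2*3*(2 + 3))**2)**2 = (285 + (2*3*5)**2)**2 = (285 + 30**2)**2 = (285 + 900)**2 = 1185**2 = 1404225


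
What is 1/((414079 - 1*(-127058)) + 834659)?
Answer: 1/1375796 ≈ 7.2685e-7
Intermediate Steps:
1/((414079 - 1*(-127058)) + 834659) = 1/((414079 + 127058) + 834659) = 1/(541137 + 834659) = 1/1375796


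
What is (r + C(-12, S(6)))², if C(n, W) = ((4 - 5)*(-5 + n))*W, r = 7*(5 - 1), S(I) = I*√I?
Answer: 63208 + 5712*√6 ≈ 77200.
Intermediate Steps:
S(I) = I^(3/2)
r = 28 (r = 7*4 = 28)
C(n, W) = W*(5 - n) (C(n, W) = (-(-5 + n))*W = (5 - n)*W = W*(5 - n))
(r + C(-12, S(6)))² = (28 + 6^(3/2)*(5 - 1*(-12)))² = (28 + (6*√6)*(5 + 12))² = (28 + (6*√6)*17)² = (28 + 102*√6)²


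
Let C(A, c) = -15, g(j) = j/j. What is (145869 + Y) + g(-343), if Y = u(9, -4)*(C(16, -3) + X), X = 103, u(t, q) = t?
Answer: 146662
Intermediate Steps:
g(j) = 1
Y = 792 (Y = 9*(-15 + 103) = 9*88 = 792)
(145869 + Y) + g(-343) = (145869 + 792) + 1 = 146661 + 1 = 146662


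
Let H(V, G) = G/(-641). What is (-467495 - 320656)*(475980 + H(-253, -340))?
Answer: -240467644391520/641 ≈ -3.7514e+11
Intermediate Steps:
H(V, G) = -G/641 (H(V, G) = G*(-1/641) = -G/641)
(-467495 - 320656)*(475980 + H(-253, -340)) = (-467495 - 320656)*(475980 - 1/641*(-340)) = -788151*(475980 + 340/641) = -788151*305103520/641 = -240467644391520/641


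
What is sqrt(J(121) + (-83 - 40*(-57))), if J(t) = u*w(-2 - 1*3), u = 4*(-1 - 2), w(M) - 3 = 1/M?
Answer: sqrt(54085)/5 ≈ 46.512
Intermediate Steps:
w(M) = 3 + 1/M
u = -12 (u = 4*(-3) = -12)
J(t) = -168/5 (J(t) = -12*(3 + 1/(-2 - 1*3)) = -12*(3 + 1/(-2 - 3)) = -12*(3 + 1/(-5)) = -12*(3 - 1/5) = -12*14/5 = -168/5)
sqrt(J(121) + (-83 - 40*(-57))) = sqrt(-168/5 + (-83 - 40*(-57))) = sqrt(-168/5 + (-83 + 2280)) = sqrt(-168/5 + 2197) = sqrt(10817/5) = sqrt(54085)/5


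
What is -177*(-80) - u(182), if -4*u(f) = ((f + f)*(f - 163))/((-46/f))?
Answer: 168341/23 ≈ 7319.2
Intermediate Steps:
u(f) = f**2*(-163 + f)/92 (u(f) = -(f + f)*(f - 163)/(4*((-46/f))) = -(2*f)*(-163 + f)*(-f/46)/4 = -2*f*(-163 + f)*(-f/46)/4 = -(-1)*f**2*(-163 + f)/92 = f**2*(-163 + f)/92)
-177*(-80) - u(182) = -177*(-80) - 182**2*(-163 + 182)/92 = 14160 - 33124*19/92 = 14160 - 1*157339/23 = 14160 - 157339/23 = 168341/23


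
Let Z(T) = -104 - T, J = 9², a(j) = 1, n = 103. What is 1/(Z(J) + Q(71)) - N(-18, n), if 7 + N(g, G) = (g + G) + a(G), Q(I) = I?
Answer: -9007/114 ≈ -79.009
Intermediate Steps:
N(g, G) = -6 + G + g (N(g, G) = -7 + ((g + G) + 1) = -7 + ((G + g) + 1) = -7 + (1 + G + g) = -6 + G + g)
J = 81
1/(Z(J) + Q(71)) - N(-18, n) = 1/((-104 - 1*81) + 71) - (-6 + 103 - 18) = 1/((-104 - 81) + 71) - 1*79 = 1/(-185 + 71) - 79 = 1/(-114) - 79 = -1/114 - 79 = -9007/114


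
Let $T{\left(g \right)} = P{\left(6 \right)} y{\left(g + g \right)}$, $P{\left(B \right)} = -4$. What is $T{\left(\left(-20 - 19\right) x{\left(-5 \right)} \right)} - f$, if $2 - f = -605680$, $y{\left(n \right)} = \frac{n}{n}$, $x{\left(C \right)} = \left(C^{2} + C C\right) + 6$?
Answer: $-605686$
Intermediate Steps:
$x{\left(C \right)} = 6 + 2 C^{2}$ ($x{\left(C \right)} = \left(C^{2} + C^{2}\right) + 6 = 2 C^{2} + 6 = 6 + 2 C^{2}$)
$y{\left(n \right)} = 1$
$f = 605682$ ($f = 2 - -605680 = 2 + 605680 = 605682$)
$T{\left(g \right)} = -4$ ($T{\left(g \right)} = \left(-4\right) 1 = -4$)
$T{\left(\left(-20 - 19\right) x{\left(-5 \right)} \right)} - f = -4 - 605682 = -605686$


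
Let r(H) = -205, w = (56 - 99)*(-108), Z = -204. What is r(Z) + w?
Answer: 4439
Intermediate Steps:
w = 4644 (w = -43*(-108) = 4644)
r(Z) + w = -205 + 4644 = 4439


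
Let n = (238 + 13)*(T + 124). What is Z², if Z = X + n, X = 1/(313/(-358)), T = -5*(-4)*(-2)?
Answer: 43545929936356/97969 ≈ 4.4449e+8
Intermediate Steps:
T = -40 (T = 20*(-2) = -40)
X = -358/313 (X = 1/(313*(-1/358)) = 1/(-313/358) = -358/313 ≈ -1.1438)
n = 21084 (n = (238 + 13)*(-40 + 124) = 251*84 = 21084)
Z = 6598934/313 (Z = -358/313 + 21084 = 6598934/313 ≈ 21083.)
Z² = (6598934/313)² = 43545929936356/97969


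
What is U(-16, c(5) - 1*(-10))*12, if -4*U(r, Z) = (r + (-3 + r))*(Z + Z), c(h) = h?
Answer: 3150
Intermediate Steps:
U(r, Z) = -Z*(-3 + 2*r)/2 (U(r, Z) = -(r + (-3 + r))*(Z + Z)/4 = -(-3 + 2*r)*2*Z/4 = -Z*(-3 + 2*r)/2)
U(-16, c(5) - 1*(-10))*12 = ((5 - 1*(-10))*(3 - 2*(-16))/2)*12 = ((5 + 10)*(3 + 32)/2)*12 = ((½)*15*35)*12 = (525/2)*12 = 3150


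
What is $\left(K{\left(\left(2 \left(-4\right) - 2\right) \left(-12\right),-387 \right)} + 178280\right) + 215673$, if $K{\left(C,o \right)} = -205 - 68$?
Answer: $393680$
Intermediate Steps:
$K{\left(C,o \right)} = -273$ ($K{\left(C,o \right)} = -205 - 68 = -273$)
$\left(K{\left(\left(2 \left(-4\right) - 2\right) \left(-12\right),-387 \right)} + 178280\right) + 215673 = \left(-273 + 178280\right) + 215673 = 178007 + 215673 = 393680$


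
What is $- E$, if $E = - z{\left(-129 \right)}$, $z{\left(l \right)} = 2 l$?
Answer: $-258$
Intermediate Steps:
$E = 258$ ($E = - 2 \left(-129\right) = \left(-1\right) \left(-258\right) = 258$)
$- E = \left(-1\right) 258 = -258$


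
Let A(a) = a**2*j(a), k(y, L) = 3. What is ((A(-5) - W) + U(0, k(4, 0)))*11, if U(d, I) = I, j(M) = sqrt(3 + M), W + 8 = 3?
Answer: 88 + 275*I*sqrt(2) ≈ 88.0 + 388.91*I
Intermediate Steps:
W = -5 (W = -8 + 3 = -5)
A(a) = a**2*sqrt(3 + a)
((A(-5) - W) + U(0, k(4, 0)))*11 = (((-5)**2*sqrt(3 - 5) - 1*(-5)) + 3)*11 = ((25*sqrt(-2) + 5) + 3)*11 = ((25*(I*sqrt(2)) + 5) + 3)*11 = ((25*I*sqrt(2) + 5) + 3)*11 = ((5 + 25*I*sqrt(2)) + 3)*11 = (8 + 25*I*sqrt(2))*11 = 88 + 275*I*sqrt(2)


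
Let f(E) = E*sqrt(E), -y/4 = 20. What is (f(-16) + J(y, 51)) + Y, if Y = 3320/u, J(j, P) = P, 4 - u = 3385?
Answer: 169111/3381 - 64*I ≈ 50.018 - 64.0*I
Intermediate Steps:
u = -3381 (u = 4 - 1*3385 = 4 - 3385 = -3381)
y = -80 (y = -4*20 = -80)
f(E) = E**(3/2)
Y = -3320/3381 (Y = 3320/(-3381) = 3320*(-1/3381) = -3320/3381 ≈ -0.98196)
(f(-16) + J(y, 51)) + Y = ((-16)**(3/2) + 51) - 3320/3381 = (-64*I + 51) - 3320/3381 = (51 - 64*I) - 3320/3381 = 169111/3381 - 64*I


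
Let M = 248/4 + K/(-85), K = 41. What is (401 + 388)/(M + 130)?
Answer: 67065/16279 ≈ 4.1197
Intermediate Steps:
M = 5229/85 (M = 248/4 + 41/(-85) = 248*(¼) + 41*(-1/85) = 62 - 41/85 = 5229/85 ≈ 61.518)
(401 + 388)/(M + 130) = (401 + 388)/(5229/85 + 130) = 789/(16279/85) = 789*(85/16279) = 67065/16279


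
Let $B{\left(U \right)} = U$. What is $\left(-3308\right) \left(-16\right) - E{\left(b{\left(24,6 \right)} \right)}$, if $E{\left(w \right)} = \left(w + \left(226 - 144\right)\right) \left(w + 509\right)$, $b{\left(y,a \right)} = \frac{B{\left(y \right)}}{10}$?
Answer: $\frac{244146}{25} \approx 9765.8$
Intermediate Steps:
$b{\left(y,a \right)} = \frac{y}{10}$
$E{\left(w \right)} = \left(82 + w\right) \left(509 + w\right)$ ($E{\left(w \right)} = \left(w + \left(226 - 144\right)\right) \left(509 + w\right) = \left(w + 82\right) \left(509 + w\right) = \left(82 + w\right) \left(509 + w\right)$)
$\left(-3308\right) \left(-16\right) - E{\left(b{\left(24,6 \right)} \right)} = \left(-3308\right) \left(-16\right) - \left(41738 + \left(\frac{1}{10} \cdot 24\right)^{2} + 591 \cdot \frac{1}{10} \cdot 24\right) = 52928 - \left(41738 + \left(\frac{12}{5}\right)^{2} + 591 \cdot \frac{12}{5}\right) = 52928 - \left(41738 + \frac{144}{25} + \frac{7092}{5}\right) = 52928 - \frac{1079054}{25} = \frac{244146}{25}$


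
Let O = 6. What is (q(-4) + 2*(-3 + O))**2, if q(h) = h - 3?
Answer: 1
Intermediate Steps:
q(h) = -3 + h
(q(-4) + 2*(-3 + O))**2 = ((-3 - 4) + 2*(-3 + 6))**2 = (-7 + 2*3)**2 = (-7 + 6)**2 = (-1)**2 = 1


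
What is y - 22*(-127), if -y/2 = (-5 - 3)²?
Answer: 2666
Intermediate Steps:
y = -128 (y = -2*(-5 - 3)² = -2*(-8)² = -2*64 = -128)
y - 22*(-127) = -128 - 22*(-127) = -128 + 2794 = 2666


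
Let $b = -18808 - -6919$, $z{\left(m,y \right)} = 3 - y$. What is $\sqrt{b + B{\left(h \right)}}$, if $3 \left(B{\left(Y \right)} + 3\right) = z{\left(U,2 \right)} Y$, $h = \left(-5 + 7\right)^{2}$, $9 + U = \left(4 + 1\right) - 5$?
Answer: $\frac{14 i \sqrt{546}}{3} \approx 109.04 i$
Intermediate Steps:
$U = -9$ ($U = -9 + \left(\left(4 + 1\right) - 5\right) = -9 + \left(5 - 5\right) = -9 + 0 = -9$)
$b = -11889$ ($b = -18808 + 6919 = -11889$)
$h = 4$ ($h = 2^{2} = 4$)
$B{\left(Y \right)} = -3 + \frac{Y}{3}$ ($B{\left(Y \right)} = -3 + \frac{\left(3 - 2\right) Y}{3} = -3 + \frac{1 Y}{3} = -3 + \frac{Y}{3}$)
$\sqrt{b + B{\left(h \right)}} = \sqrt{-11889 + \left(-3 + \frac{1}{3} \cdot 4\right)} = \sqrt{-11889 + \left(-3 + \frac{4}{3}\right)} = \sqrt{-11889 - \frac{5}{3}} = \sqrt{- \frac{35672}{3}} = \frac{14 i \sqrt{546}}{3}$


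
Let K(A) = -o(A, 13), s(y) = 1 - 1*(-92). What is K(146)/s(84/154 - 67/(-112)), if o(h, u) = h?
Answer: -146/93 ≈ -1.5699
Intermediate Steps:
s(y) = 93 (s(y) = 1 + 92 = 93)
K(A) = -A
K(146)/s(84/154 - 67/(-112)) = -1*146/93 = -146*1/93 = -146/93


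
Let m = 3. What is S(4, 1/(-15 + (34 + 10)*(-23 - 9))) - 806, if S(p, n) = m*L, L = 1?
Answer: -803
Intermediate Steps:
S(p, n) = 3 (S(p, n) = 3*1 = 3)
S(4, 1/(-15 + (34 + 10)*(-23 - 9))) - 806 = 3 - 806 = -803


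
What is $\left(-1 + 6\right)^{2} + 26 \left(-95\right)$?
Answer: $-2445$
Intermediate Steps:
$\left(-1 + 6\right)^{2} + 26 \left(-95\right) = 5^{2} - 2470 = 25 - 2470 = -2445$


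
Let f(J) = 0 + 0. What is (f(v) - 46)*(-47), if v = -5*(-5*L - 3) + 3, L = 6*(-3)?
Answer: 2162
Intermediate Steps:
L = -18
v = -432 (v = -5*(-5*(-18) - 3) + 3 = -5*(90 - 3) + 3 = -5*87 + 3 = -435 + 3 = -432)
f(J) = 0
(f(v) - 46)*(-47) = (0 - 46)*(-47) = -46*(-47) = 2162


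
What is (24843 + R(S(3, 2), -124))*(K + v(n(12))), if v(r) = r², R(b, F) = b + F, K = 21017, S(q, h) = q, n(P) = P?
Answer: 523142242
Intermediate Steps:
R(b, F) = F + b
(24843 + R(S(3, 2), -124))*(K + v(n(12))) = (24843 + (-124 + 3))*(21017 + 12²) = (24843 - 121)*(21017 + 144) = 24722*21161 = 523142242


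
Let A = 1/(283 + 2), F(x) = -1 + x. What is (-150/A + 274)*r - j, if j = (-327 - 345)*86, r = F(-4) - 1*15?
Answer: 907312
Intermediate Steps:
A = 1/285 ≈ 0.0035088
r = -20 (r = (-1 - 4) - 1*15 = -5 - 15 = -20)
j = -57792 (j = -672*86 = -57792)
(-150/A + 274)*r - j = (-150/1/285 + 274)*(-20) - 1*(-57792) = (-150*285 + 274)*(-20) + 57792 = (-42750 + 274)*(-20) + 57792 = -42476*(-20) + 57792 = 849520 + 57792 = 907312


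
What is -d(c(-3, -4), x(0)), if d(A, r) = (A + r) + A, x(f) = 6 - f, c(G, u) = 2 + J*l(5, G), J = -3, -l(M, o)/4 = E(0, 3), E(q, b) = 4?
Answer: -106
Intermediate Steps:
l(M, o) = -16 (l(M, o) = -4*4 = -16)
c(G, u) = 50 (c(G, u) = 2 - 3*(-16) = 2 + 48 = 50)
d(A, r) = r + 2*A
-d(c(-3, -4), x(0)) = -((6 - 1*0) + 2*50) = -((6 + 0) + 100) = -(6 + 100) = -1*106 = -106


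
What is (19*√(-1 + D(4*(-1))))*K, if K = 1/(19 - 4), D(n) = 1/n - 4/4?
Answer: 19*I/10 ≈ 1.9*I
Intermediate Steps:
D(n) = -1 + 1/n (D(n) = 1/n - 4*¼ = 1/n - 1 = -1 + 1/n)
K = 1/15 ≈ 0.066667
(19*√(-1 + D(4*(-1))))*K = (19*√(-1 + (1 - 4*(-1))/((4*(-1)))))*(1/15) = (19*√(-1 + (1 - 1*(-4))/(-4)))*(1/15) = (19*√(-1 - (1 + 4)/4))*(1/15) = (19*√(-1 - ¼*5))*(1/15) = (19*√(-1 - 5/4))*(1/15) = (19*√(-9/4))*(1/15) = (19*(3*I/2))*(1/15) = (57*I/2)*(1/15) = 19*I/10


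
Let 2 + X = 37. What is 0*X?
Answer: 0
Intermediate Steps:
X = 35 (X = -2 + 37 = 35)
0*X = 0*35 = 0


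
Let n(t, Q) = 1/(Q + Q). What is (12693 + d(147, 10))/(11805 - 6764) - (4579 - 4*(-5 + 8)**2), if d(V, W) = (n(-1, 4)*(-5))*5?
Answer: -183108585/40328 ≈ -4540.5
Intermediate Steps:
n(t, Q) = 1/(2*Q)
d(V, W) = -25/8 (d(V, W) = (((1/2)/4)*(-5))*5 = (((1/2)*(1/4))*(-5))*5 = ((1/8)*(-5))*5 = -5/8*5 = -25/8)
(12693 + d(147, 10))/(11805 - 6764) - (4579 - 4*(-5 + 8)**2) = (12693 - 25/8)/(11805 - 6764) - (4579 - 4*(-5 + 8)**2) = (101519/8)/5041 - (4579 - 4*3**2) = (101519/8)*(1/5041) - (4579 - 4*9) = 101519/40328 - (4579 - 36) = 101519/40328 - 1*4543 = 101519/40328 - 4543 = -183108585/40328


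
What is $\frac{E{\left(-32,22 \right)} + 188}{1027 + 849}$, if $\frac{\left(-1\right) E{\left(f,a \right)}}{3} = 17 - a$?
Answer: $\frac{29}{268} \approx 0.10821$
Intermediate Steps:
$E{\left(f,a \right)} = -51 + 3 a$ ($E{\left(f,a \right)} = - 3 \left(17 - a\right) = -51 + 3 a$)
$\frac{E{\left(-32,22 \right)} + 188}{1027 + 849} = \frac{\left(-51 + 3 \cdot 22\right) + 188}{1027 + 849} = \frac{\left(-51 + 66\right) + 188}{1876} = \frac{15 + 188}{1876} = \frac{1}{1876} \cdot 203 = \frac{29}{268}$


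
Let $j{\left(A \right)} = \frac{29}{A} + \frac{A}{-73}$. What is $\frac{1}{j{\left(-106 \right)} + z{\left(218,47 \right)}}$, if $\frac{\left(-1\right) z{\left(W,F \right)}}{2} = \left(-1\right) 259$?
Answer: $\frac{7738}{4017403} \approx 0.0019261$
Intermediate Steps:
$z{\left(W,F \right)} = 518$ ($z{\left(W,F \right)} = - 2 \left(\left(-1\right) 259\right) = \left(-2\right) \left(-259\right) = 518$)
$j{\left(A \right)} = \frac{29}{A} - \frac{A}{73}$ ($j{\left(A \right)} = \frac{29}{A} + A \left(- \frac{1}{73}\right) = \frac{29}{A} - \frac{A}{73}$)
$\frac{1}{j{\left(-106 \right)} + z{\left(218,47 \right)}} = \frac{1}{\left(\frac{29}{-106} - - \frac{106}{73}\right) + 518} = \frac{1}{\left(29 \left(- \frac{1}{106}\right) + \frac{106}{73}\right) + 518} = \frac{1}{\left(- \frac{29}{106} + \frac{106}{73}\right) + 518} = \frac{1}{\frac{9119}{7738} + 518} = \frac{1}{\frac{4017403}{7738}} = \frac{7738}{4017403}$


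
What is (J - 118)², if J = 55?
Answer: 3969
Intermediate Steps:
(J - 118)² = (55 - 118)² = (-63)² = 3969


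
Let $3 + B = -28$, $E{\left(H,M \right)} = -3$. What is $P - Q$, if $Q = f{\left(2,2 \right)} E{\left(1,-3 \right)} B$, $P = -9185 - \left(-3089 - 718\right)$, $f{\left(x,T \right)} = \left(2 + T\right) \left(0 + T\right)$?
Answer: $-6122$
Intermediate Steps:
$B = -31$ ($B = -3 - 28 = -31$)
$f{\left(x,T \right)} = T \left(2 + T\right)$ ($f{\left(x,T \right)} = \left(2 + T\right) T = T \left(2 + T\right)$)
$P = -5378$ ($P = -9185 - -3807 = -9185 + 3807 = -5378$)
$Q = 744$ ($Q = 2 \left(2 + 2\right) \left(-3\right) \left(-31\right) = 2 \cdot 4 \left(-3\right) \left(-31\right) = 8 \left(-3\right) \left(-31\right) = \left(-24\right) \left(-31\right) = 744$)
$P - Q = -5378 - 744 = -6122$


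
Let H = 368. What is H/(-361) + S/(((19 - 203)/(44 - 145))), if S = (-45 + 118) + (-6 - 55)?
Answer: 92455/16606 ≈ 5.5676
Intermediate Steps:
S = 12 (S = 73 - 61 = 12)
H/(-361) + S/(((19 - 203)/(44 - 145))) = 368/(-361) + 12/(((19 - 203)/(44 - 145))) = 368*(-1/361) + 12/((-184/(-101))) = -368/361 + 12/((-184*(-1/101))) = -368/361 + 12/(184/101) = -368/361 + 12*(101/184) = -368/361 + 303/46 = 92455/16606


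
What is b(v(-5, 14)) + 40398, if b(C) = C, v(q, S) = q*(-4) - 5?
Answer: 40413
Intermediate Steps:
v(q, S) = -5 - 4*q (v(q, S) = -4*q - 5 = -5 - 4*q)
b(v(-5, 14)) + 40398 = (-5 - 4*(-5)) + 40398 = (-5 + 20) + 40398 = 15 + 40398 = 40413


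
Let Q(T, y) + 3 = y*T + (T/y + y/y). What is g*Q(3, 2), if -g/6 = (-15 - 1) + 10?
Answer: 198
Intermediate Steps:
Q(T, y) = -2 + T*y + T/y (Q(T, y) = -3 + (y*T + (T/y + y/y)) = -3 + (T*y + (T/y + 1)) = -3 + (T*y + (1 + T/y)) = -3 + (1 + T*y + T/y) = -2 + T*y + T/y)
g = 36 (g = -6*((-15 - 1) + 10) = -6*(-16 + 10) = -6*(-6) = 36)
g*Q(3, 2) = 36*(-2 + 3*2 + 3/2) = 36*(-2 + 6 + 3*(1/2)) = 36*(-2 + 6 + 3/2) = 36*(11/2) = 198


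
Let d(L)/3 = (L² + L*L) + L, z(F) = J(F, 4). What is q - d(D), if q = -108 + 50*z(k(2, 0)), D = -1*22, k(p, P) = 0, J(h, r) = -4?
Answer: -3146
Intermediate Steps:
z(F) = -4
D = -22
q = -308 (q = -108 + 50*(-4) = -108 - 200 = -308)
d(L) = 3*L + 6*L² (d(L) = 3*((L² + L*L) + L) = 3*((L² + L²) + L) = 3*(2*L² + L) = 3*(L + 2*L²) = 3*L + 6*L²)
q - d(D) = -308 - 3*(-22)*(1 + 2*(-22)) = -308 - 3*(-22)*(1 - 44) = -308 - 3*(-22)*(-43) = -308 - 1*2838 = -308 - 2838 = -3146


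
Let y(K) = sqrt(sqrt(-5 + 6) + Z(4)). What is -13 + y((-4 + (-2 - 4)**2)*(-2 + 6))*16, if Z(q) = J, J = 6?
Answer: -13 + 16*sqrt(7) ≈ 29.332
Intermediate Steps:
Z(q) = 6
y(K) = sqrt(7) (y(K) = sqrt(sqrt(-5 + 6) + 6) = sqrt(sqrt(1) + 6) = sqrt(1 + 6) = sqrt(7))
-13 + y((-4 + (-2 - 4)**2)*(-2 + 6))*16 = -13 + sqrt(7)*16 = -13 + 16*sqrt(7)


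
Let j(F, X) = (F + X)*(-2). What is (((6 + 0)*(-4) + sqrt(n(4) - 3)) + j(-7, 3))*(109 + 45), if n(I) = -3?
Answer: -2464 + 154*I*sqrt(6) ≈ -2464.0 + 377.22*I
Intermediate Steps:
j(F, X) = -2*F - 2*X
(((6 + 0)*(-4) + sqrt(n(4) - 3)) + j(-7, 3))*(109 + 45) = (((6 + 0)*(-4) + sqrt(-3 - 3)) + (-2*(-7) - 2*3))*(109 + 45) = ((6*(-4) + sqrt(-6)) + (14 - 6))*154 = ((-24 + I*sqrt(6)) + 8)*154 = (-16 + I*sqrt(6))*154 = -2464 + 154*I*sqrt(6)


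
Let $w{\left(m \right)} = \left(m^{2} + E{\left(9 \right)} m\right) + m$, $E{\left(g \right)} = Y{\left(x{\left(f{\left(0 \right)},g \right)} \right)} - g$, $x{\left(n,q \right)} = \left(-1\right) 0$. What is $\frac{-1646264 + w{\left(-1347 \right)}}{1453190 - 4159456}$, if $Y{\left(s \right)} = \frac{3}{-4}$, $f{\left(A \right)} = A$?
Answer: $- \frac{719725}{10825064} \approx -0.066487$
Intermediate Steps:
$x{\left(n,q \right)} = 0$
$Y{\left(s \right)} = - \frac{3}{4}$ ($Y{\left(s \right)} = 3 \left(- \frac{1}{4}\right) = - \frac{3}{4}$)
$E{\left(g \right)} = - \frac{3}{4} - g$
$w{\left(m \right)} = m^{2} - \frac{35 m}{4}$ ($w{\left(m \right)} = \left(m^{2} + \left(- \frac{3}{4} - 9\right) m\right) + m = \left(m^{2} - \frac{39 m}{4}\right) + m = m^{2} - \frac{35 m}{4}$)
$\frac{-1646264 + w{\left(-1347 \right)}}{1453190 - 4159456} = \frac{-1646264 + \frac{1}{4} \left(-1347\right) \left(-35 + 4 \left(-1347\right)\right)}{1453190 - 4159456} = \frac{-1646264 + \frac{1}{4} \left(-1347\right) \left(-35 - 5388\right)}{-2706266} = \left(-1646264 + \frac{1}{4} \left(-1347\right) \left(-5423\right)\right) \left(- \frac{1}{2706266}\right) = \left(-1646264 + \frac{7304781}{4}\right) \left(- \frac{1}{2706266}\right) = \frac{719725}{4} \left(- \frac{1}{2706266}\right) = - \frac{719725}{10825064}$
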